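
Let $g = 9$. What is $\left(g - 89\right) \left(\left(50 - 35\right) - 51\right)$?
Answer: $2880$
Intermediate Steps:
$\left(g - 89\right) \left(\left(50 - 35\right) - 51\right) = \left(9 - 89\right) \left(\left(50 - 35\right) - 51\right) = - 80 \left(15 - 51\right) = \left(-80\right) \left(-36\right) = 2880$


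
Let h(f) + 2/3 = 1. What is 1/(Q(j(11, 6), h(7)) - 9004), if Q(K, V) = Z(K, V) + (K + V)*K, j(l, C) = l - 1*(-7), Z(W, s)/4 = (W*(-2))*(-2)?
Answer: -1/8386 ≈ -0.00011925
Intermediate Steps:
Z(W, s) = 16*W (Z(W, s) = 4*((W*(-2))*(-2)) = 4*(-2*W*(-2)) = 4*(4*W) = 16*W)
h(f) = 1/3 (h(f) = -2/3 + 1 = 1/3)
j(l, C) = 7 + l (j(l, C) = l + 7 = 7 + l)
Q(K, V) = 16*K + K*(K + V) (Q(K, V) = 16*K + (K + V)*K = 16*K + K*(K + V))
1/(Q(j(11, 6), h(7)) - 9004) = 1/((7 + 11)*(16 + (7 + 11) + 1/3) - 9004) = 1/(18*(16 + 18 + 1/3) - 9004) = 1/(18*(103/3) - 9004) = 1/(618 - 9004) = 1/(-8386) = -1/8386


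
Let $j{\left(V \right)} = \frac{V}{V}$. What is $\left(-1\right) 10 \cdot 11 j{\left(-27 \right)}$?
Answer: $-110$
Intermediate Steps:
$j{\left(V \right)} = 1$
$\left(-1\right) 10 \cdot 11 j{\left(-27 \right)} = \left(-1\right) 10 \cdot 11 \cdot 1 = \left(-10\right) 11 \cdot 1 = \left(-110\right) 1 = -110$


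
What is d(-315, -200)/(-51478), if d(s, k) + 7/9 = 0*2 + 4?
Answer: -29/463302 ≈ -6.2594e-5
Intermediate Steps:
d(s, k) = 29/9 (d(s, k) = -7/9 + (0*2 + 4) = -7/9 + (0 + 4) = -7/9 + 4 = 29/9)
d(-315, -200)/(-51478) = (29/9)/(-51478) = (29/9)*(-1/51478) = -29/463302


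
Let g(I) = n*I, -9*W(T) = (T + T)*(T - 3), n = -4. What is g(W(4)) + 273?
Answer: 2489/9 ≈ 276.56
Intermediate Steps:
W(T) = -2*T*(-3 + T)/9 (W(T) = -(T + T)*(T - 3)/9 = -2*T*(-3 + T)/9)
g(I) = -4*I
g(W(4)) + 273 = -8*4*(3 - 1*4)/9 + 273 = -8*4*(3 - 4)/9 + 273 = -8*4*(-1)/9 + 273 = -4*(-8/9) + 273 = 32/9 + 273 = 2489/9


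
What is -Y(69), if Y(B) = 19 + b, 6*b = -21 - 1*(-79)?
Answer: -86/3 ≈ -28.667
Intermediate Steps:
b = 29/3 (b = (-21 - 1*(-79))/6 = (-21 + 79)/6 = (⅙)*58 = 29/3 ≈ 9.6667)
Y(B) = 86/3 (Y(B) = 19 + 29/3 = 86/3)
-Y(69) = -1*86/3 = -86/3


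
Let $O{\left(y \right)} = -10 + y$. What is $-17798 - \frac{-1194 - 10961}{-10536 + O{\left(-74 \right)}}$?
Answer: $- \frac{37805383}{2124} \approx -17799.0$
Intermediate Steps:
$-17798 - \frac{-1194 - 10961}{-10536 + O{\left(-74 \right)}} = -17798 - \frac{-1194 - 10961}{-10536 - 84} = -17798 - - \frac{12155}{-10536 - 84} = -17798 - - \frac{12155}{-10620} = -17798 - \left(-12155\right) \left(- \frac{1}{10620}\right) = -17798 - \frac{2431}{2124} = - \frac{37805383}{2124}$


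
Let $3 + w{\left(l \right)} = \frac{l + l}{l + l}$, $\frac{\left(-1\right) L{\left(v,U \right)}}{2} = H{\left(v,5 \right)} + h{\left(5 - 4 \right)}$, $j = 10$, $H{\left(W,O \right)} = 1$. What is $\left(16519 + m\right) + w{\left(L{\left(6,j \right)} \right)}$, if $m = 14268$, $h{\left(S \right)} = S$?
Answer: $30785$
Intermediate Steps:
$L{\left(v,U \right)} = -4$ ($L{\left(v,U \right)} = - 2 \left(1 + \left(5 - 4\right)\right) = - 2 \left(1 + 1\right) = \left(-2\right) 2 = -4$)
$w{\left(l \right)} = -2$ ($w{\left(l \right)} = -3 + \frac{l + l}{l + l} = -3 + \frac{2 l}{2 l} = -3 + 2 l \frac{1}{2 l} = -3 + 1 = -2$)
$\left(16519 + m\right) + w{\left(L{\left(6,j \right)} \right)} = \left(16519 + 14268\right) - 2 = 30787 - 2 = 30785$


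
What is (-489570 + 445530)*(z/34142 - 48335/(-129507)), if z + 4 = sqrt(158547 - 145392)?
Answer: -1729865554040/105276857 - 22020*sqrt(13155)/17071 ≈ -16580.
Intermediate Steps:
z = -4 + sqrt(13155) (z = -4 + sqrt(158547 - 145392) = -4 + sqrt(13155) ≈ 110.70)
(-489570 + 445530)*(z/34142 - 48335/(-129507)) = (-489570 + 445530)*((-4 + sqrt(13155))/34142 - 48335/(-129507)) = -44040*((-4 + sqrt(13155))*(1/34142) - 48335*(-1/129507)) = -44040*((-2/17071 + sqrt(13155)/34142) + 6905/18501) = -44040*(117838253/315830571 + sqrt(13155)/34142) = -1729865554040/105276857 - 22020*sqrt(13155)/17071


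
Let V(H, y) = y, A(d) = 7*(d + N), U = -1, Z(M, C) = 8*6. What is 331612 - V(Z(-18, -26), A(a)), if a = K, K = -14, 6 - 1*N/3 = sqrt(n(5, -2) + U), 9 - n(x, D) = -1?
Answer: 331647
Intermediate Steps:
n(x, D) = 10 (n(x, D) = 9 - 1*(-1) = 9 + 1 = 10)
Z(M, C) = 48
N = 9 (N = 18 - 3*sqrt(10 - 1) = 18 - 3*sqrt(9) = 18 - 3*3 = 18 - 9 = 9)
a = -14
A(d) = 63 + 7*d (A(d) = 7*(d + 9) = 7*(9 + d) = 63 + 7*d)
331612 - V(Z(-18, -26), A(a)) = 331612 - (63 + 7*(-14)) = 331612 - (63 - 98) = 331612 - 1*(-35) = 331612 + 35 = 331647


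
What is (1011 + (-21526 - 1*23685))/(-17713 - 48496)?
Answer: 3400/5093 ≈ 0.66758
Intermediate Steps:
(1011 + (-21526 - 1*23685))/(-17713 - 48496) = (1011 + (-21526 - 23685))/(-66209) = (1011 - 45211)*(-1/66209) = -44200*(-1/66209) = 3400/5093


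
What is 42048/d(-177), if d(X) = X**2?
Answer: 4672/3481 ≈ 1.3421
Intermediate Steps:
42048/d(-177) = 42048/((-177)**2) = 42048/31329 = 42048*(1/31329) = 4672/3481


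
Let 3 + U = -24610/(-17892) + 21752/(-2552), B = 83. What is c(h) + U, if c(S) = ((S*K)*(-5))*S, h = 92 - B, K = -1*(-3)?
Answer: -3496295611/2853774 ≈ -1225.1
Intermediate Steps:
K = 3
U = -28960201/2853774 (U = -3 + (-24610/(-17892) + 21752/(-2552)) = -3 + (-24610*(-1/17892) + 21752*(-1/2552)) = -3 + (12305/8946 - 2719/319) = -3 - 20398879/2853774 = -28960201/2853774 ≈ -10.148)
h = 9 (h = 92 - 1*83 = 92 - 83 = 9)
c(S) = -15*S² (c(S) = ((S*3)*(-5))*S = ((3*S)*(-5))*S = (-15*S)*S = -15*S²)
c(h) + U = -15*9² - 28960201/2853774 = -15*81 - 28960201/2853774 = -1215 - 28960201/2853774 = -3496295611/2853774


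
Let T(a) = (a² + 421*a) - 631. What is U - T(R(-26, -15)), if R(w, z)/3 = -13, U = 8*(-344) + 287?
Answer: 13064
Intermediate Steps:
U = -2465 (U = -2752 + 287 = -2465)
R(w, z) = -39 (R(w, z) = 3*(-13) = -39)
T(a) = -631 + a² + 421*a
U - T(R(-26, -15)) = -2465 - (-631 + (-39)² + 421*(-39)) = -2465 - (-631 + 1521 - 16419) = -2465 - 1*(-15529) = -2465 + 15529 = 13064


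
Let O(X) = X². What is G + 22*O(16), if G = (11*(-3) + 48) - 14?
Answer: 5633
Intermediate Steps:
G = 1 (G = (-33 + 48) - 14 = 15 - 14 = 1)
G + 22*O(16) = 1 + 22*16² = 1 + 22*256 = 1 + 5632 = 5633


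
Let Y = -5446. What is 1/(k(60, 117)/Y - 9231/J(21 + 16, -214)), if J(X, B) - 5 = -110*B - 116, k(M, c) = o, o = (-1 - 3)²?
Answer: -1301983/516805 ≈ -2.5193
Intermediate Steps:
o = 16 (o = (-4)² = 16)
k(M, c) = 16
J(X, B) = -111 - 110*B (J(X, B) = 5 + (-110*B - 116) = 5 + (-116 - 110*B) = -111 - 110*B)
1/(k(60, 117)/Y - 9231/J(21 + 16, -214)) = 1/(16/(-5446) - 9231/(-111 - 110*(-214))) = 1/(16*(-1/5446) - 9231/(-111 + 23540)) = 1/(-8/2723 - 9231/23429) = 1/(-516805/1301983) = -1301983/516805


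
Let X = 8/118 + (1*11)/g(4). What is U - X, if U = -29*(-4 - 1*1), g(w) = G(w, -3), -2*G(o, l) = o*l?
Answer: 50657/354 ≈ 143.10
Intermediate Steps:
G(o, l) = -l*o/2 (G(o, l) = -o*l/2 = -l*o/2)
g(w) = 3*w/2 (g(w) = -½*(-3)*w = 3*w/2)
U = 145 (U = -29*(-4 - 1) = -29*(-5) = 145)
X = 673/354 (X = 8/118 + (1*11)/(((3/2)*4)) = 8*(1/118) + 11/6 = 4/59 + 11*(⅙) = 4/59 + 11/6 = 673/354 ≈ 1.9011)
U - X = 145 - 1*673/354 = 145 - 673/354 = 50657/354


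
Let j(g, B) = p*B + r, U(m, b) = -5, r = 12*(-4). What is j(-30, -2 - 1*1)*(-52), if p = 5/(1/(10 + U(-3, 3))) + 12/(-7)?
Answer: 42900/7 ≈ 6128.6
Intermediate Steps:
r = -48
p = 163/7 (p = 5/(1/(10 - 5)) + 12/(-7) = 5/(1/5) + 12*(-1/7) = 5/(1/5) - 12/7 = 5*5 - 12/7 = 25 - 12/7 = 163/7 ≈ 23.286)
j(g, B) = -48 + 163*B/7 (j(g, B) = 163*B/7 - 48 = -48 + 163*B/7)
j(-30, -2 - 1*1)*(-52) = (-48 + 163*(-2 - 1*1)/7)*(-52) = (-48 + 163*(-2 - 1)/7)*(-52) = (-48 + (163/7)*(-3))*(-52) = (-48 - 489/7)*(-52) = -825/7*(-52) = 42900/7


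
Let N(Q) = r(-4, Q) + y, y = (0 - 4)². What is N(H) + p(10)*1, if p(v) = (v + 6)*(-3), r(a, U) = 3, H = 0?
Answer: -29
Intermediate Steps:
p(v) = -18 - 3*v (p(v) = (6 + v)*(-3) = -18 - 3*v)
y = 16 (y = (-4)² = 16)
N(Q) = 19 (N(Q) = 3 + 16 = 19)
N(H) + p(10)*1 = 19 + (-18 - 3*10)*1 = 19 + (-18 - 30)*1 = 19 - 48*1 = 19 - 48 = -29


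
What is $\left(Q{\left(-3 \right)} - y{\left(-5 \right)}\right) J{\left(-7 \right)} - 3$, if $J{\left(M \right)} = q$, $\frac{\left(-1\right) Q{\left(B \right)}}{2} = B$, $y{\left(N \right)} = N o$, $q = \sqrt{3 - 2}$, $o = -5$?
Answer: $-22$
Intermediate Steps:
$q = 1$ ($q = \sqrt{1} = 1$)
$y{\left(N \right)} = - 5 N$ ($y{\left(N \right)} = N \left(-5\right) = - 5 N$)
$Q{\left(B \right)} = - 2 B$
$J{\left(M \right)} = 1$
$\left(Q{\left(-3 \right)} - y{\left(-5 \right)}\right) J{\left(-7 \right)} - 3 = \left(\left(-2\right) \left(-3\right) - \left(-5\right) \left(-5\right)\right) 1 - 3 = \left(6 - 25\right) 1 - 3 = \left(-19\right) 1 - 3 = -19 - 3 = -22$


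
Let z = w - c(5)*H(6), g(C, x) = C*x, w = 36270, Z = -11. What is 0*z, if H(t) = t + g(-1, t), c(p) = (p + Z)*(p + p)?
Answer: 0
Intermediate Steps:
c(p) = 2*p*(-11 + p) (c(p) = (p - 11)*(p + p) = (-11 + p)*(2*p) = 2*p*(-11 + p))
H(t) = 0 (H(t) = t - t = 0)
z = 36270 (z = 36270 - 2*5*(-11 + 5)*0 = 36270 - 2*5*(-6)*0 = 36270 - (-60)*0 = 36270 - 1*0 = 36270 + 0 = 36270)
0*z = 0*36270 = 0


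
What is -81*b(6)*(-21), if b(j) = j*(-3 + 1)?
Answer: -20412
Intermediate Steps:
b(j) = -2*j (b(j) = j*(-2) = -2*j)
-81*b(6)*(-21) = -(-162)*6*(-21) = -81*(-12)*(-21) = 972*(-21) = -20412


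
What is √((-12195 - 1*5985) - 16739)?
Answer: I*√34919 ≈ 186.87*I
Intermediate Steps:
√((-12195 - 1*5985) - 16739) = √((-12195 - 5985) - 16739) = √(-18180 - 16739) = √(-34919) = I*√34919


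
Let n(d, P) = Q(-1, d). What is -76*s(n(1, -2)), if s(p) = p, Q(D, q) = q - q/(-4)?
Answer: -95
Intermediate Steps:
Q(D, q) = 5*q/4 (Q(D, q) = q - q*(-1)/4 = q - (-1)*q/4 = q + q/4 = 5*q/4)
n(d, P) = 5*d/4
-76*s(n(1, -2)) = -76*(5/4)*1 = -76*5/4 = -1*95 = -95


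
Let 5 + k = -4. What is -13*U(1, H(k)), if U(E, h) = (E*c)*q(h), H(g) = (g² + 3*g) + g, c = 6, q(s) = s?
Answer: -3510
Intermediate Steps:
k = -9 (k = -5 - 4 = -9)
H(g) = g² + 4*g
U(E, h) = 6*E*h (U(E, h) = (E*6)*h = (6*E)*h = 6*E*h)
-13*U(1, H(k)) = -78*(-9*(4 - 9)) = -78*(-9*(-5)) = -78*45 = -13*270 = -3510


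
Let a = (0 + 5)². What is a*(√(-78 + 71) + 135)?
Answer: 3375 + 25*I*√7 ≈ 3375.0 + 66.144*I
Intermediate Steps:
a = 25 (a = 5² = 25)
a*(√(-78 + 71) + 135) = 25*(√(-78 + 71) + 135) = 25*(√(-7) + 135) = 25*(I*√7 + 135) = 25*(135 + I*√7) = 3375 + 25*I*√7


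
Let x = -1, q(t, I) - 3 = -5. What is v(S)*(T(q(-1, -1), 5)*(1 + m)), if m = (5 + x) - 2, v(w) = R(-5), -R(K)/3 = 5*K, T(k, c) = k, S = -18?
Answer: -450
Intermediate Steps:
q(t, I) = -2 (q(t, I) = 3 - 5 = -2)
R(K) = -15*K
v(w) = 75 (v(w) = -15*(-5) = 75)
m = 2 (m = (5 - 1) - 2 = 4 - 2 = 2)
v(S)*(T(q(-1, -1), 5)*(1 + m)) = 75*(-2*(1 + 2)) = 75*(-2*3) = 75*(-6) = -450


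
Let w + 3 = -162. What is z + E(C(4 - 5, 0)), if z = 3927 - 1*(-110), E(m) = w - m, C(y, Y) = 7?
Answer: 3865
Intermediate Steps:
w = -165 (w = -3 - 162 = -165)
E(m) = -165 - m
z = 4037 (z = 3927 + 110 = 4037)
z + E(C(4 - 5, 0)) = 4037 + (-165 - 1*7) = 4037 + (-165 - 7) = 4037 - 172 = 3865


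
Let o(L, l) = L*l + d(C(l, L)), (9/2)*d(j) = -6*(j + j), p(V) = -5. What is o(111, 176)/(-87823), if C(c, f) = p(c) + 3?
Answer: -58624/263469 ≈ -0.22251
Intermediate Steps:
C(c, f) = -2 (C(c, f) = -5 + 3 = -2)
d(j) = -8*j/3 (d(j) = 2*(-6*(j + j))/9 = 2*(-12*j)/9 = -8*j/3)
o(L, l) = 16/3 + L*l (o(L, l) = L*l - 8/3*(-2) = L*l + 16/3 = 16/3 + L*l)
o(111, 176)/(-87823) = (16/3 + 111*176)/(-87823) = (16/3 + 19536)*(-1/87823) = (58624/3)*(-1/87823) = -58624/263469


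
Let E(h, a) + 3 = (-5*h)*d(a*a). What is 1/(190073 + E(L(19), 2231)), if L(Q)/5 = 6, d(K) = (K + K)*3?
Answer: -1/4479434830 ≈ -2.2324e-10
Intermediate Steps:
d(K) = 6*K (d(K) = (2*K)*3 = 6*K)
L(Q) = 30 (L(Q) = 5*6 = 30)
E(h, a) = -3 - 30*h*a² (E(h, a) = -3 + (-5*h)*(6*(a*a)) = -3 + (-5*h)*(6*a²) = -3 - 30*h*a²)
1/(190073 + E(L(19), 2231)) = 1/(190073 + (-3 - 30*30*2231²)) = 1/(190073 + (-3 - 30*30*4977361)) = 1/(190073 + (-3 - 4479624900)) = 1/(190073 - 4479624903) = 1/(-4479434830) = -1/4479434830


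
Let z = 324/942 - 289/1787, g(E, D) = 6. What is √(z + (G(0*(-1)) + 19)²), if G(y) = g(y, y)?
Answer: 10*√492101888795/280559 ≈ 25.004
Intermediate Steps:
G(y) = 6
z = 51125/280559 (z = 324*(1/942) - 289*1/1787 = 54/157 - 289/1787 = 51125/280559 ≈ 0.18223)
√(z + (G(0*(-1)) + 19)²) = √(51125/280559 + (6 + 19)²) = √(51125/280559 + 25²) = √(51125/280559 + 625) = √(175400500/280559) = 10*√492101888795/280559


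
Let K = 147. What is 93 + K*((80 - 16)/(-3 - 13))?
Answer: -495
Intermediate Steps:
93 + K*((80 - 16)/(-3 - 13)) = 93 + 147*((80 - 16)/(-3 - 13)) = 93 + 147*(64/(-16)) = 93 + 147*(64*(-1/16)) = 93 + 147*(-4) = 93 - 588 = -495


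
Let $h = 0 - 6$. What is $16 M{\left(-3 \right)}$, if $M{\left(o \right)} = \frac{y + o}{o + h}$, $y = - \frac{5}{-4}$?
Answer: $\frac{28}{9} \approx 3.1111$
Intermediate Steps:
$h = -6$ ($h = 0 - 6 = -6$)
$y = \frac{5}{4}$ ($y = \left(-5\right) \left(- \frac{1}{4}\right) = \frac{5}{4} \approx 1.25$)
$M{\left(o \right)} = \frac{\frac{5}{4} + o}{-6 + o}$ ($M{\left(o \right)} = \frac{\frac{5}{4} + o}{o - 6} = \frac{\frac{5}{4} + o}{-6 + o}$)
$16 M{\left(-3 \right)} = 16 \frac{\frac{5}{4} - 3}{-6 - 3} = 16 \frac{1}{-9} \left(- \frac{7}{4}\right) = 16 \left(\left(- \frac{1}{9}\right) \left(- \frac{7}{4}\right)\right) = 16 \cdot \frac{7}{36} = \frac{28}{9}$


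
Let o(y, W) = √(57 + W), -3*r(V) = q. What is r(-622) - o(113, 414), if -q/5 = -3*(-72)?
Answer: 360 - √471 ≈ 338.30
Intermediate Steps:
q = -1080 (q = -(-15)*(-72) = -5*216 = -1080)
r(V) = 360 (r(V) = -⅓*(-1080) = 360)
r(-622) - o(113, 414) = 360 - √(57 + 414) = 360 - √471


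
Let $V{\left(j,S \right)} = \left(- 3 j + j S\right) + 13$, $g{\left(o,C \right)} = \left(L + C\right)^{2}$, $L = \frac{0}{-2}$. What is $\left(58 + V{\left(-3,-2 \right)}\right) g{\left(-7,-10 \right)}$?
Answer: $8600$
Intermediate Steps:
$L = 0$ ($L = 0 \left(- \frac{1}{2}\right) = 0$)
$g{\left(o,C \right)} = C^{2}$ ($g{\left(o,C \right)} = \left(0 + C\right)^{2} = C^{2}$)
$V{\left(j,S \right)} = 13 - 3 j + S j$ ($V{\left(j,S \right)} = \left(- 3 j + S j\right) + 13 = 13 - 3 j + S j$)
$\left(58 + V{\left(-3,-2 \right)}\right) g{\left(-7,-10 \right)} = \left(58 - -28\right) \left(-10\right)^{2} = \left(58 + \left(13 + 9 + 6\right)\right) 100 = \left(58 + 28\right) 100 = 86 \cdot 100 = 8600$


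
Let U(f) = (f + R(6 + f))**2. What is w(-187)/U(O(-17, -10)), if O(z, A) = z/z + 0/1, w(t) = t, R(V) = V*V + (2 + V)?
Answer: -187/3481 ≈ -0.053720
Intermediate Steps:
R(V) = 2 + V + V**2 (R(V) = V**2 + (2 + V) = 2 + V + V**2)
O(z, A) = 1 (O(z, A) = 1 + 0*1 = 1 + 0 = 1)
U(f) = (8 + (6 + f)**2 + 2*f)**2 (U(f) = (f + (2 + (6 + f) + (6 + f)**2))**2 = (f + (8 + f + (6 + f)**2))**2 = (8 + (6 + f)**2 + 2*f)**2)
w(-187)/U(O(-17, -10)) = -187/(8 + (6 + 1)**2 + 2*1)**2 = -187/(8 + 7**2 + 2)**2 = -187/(8 + 49 + 2)**2 = -187/(59**2) = -187/3481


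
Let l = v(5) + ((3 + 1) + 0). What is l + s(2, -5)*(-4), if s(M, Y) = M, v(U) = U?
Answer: 1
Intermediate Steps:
l = 9 (l = 5 + ((3 + 1) + 0) = 5 + (4 + 0) = 5 + 4 = 9)
l + s(2, -5)*(-4) = 9 + 2*(-4) = 9 - 8 = 1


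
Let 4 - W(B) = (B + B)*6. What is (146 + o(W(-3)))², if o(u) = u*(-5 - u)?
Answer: 2735716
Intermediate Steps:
W(B) = 4 - 12*B (W(B) = 4 - (B + B)*6 = 4 - 2*B*6 = 4 - 12*B)
(146 + o(W(-3)))² = (146 - (4 - 12*(-3))*(5 + (4 - 12*(-3))))² = (146 - (4 + 36)*(5 + (4 + 36)))² = (146 - 1*40*(5 + 40))² = (146 - 1*40*45)² = (146 - 1800)² = (-1654)² = 2735716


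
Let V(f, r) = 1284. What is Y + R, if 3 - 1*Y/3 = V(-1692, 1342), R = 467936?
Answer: 464093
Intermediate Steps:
Y = -3843 (Y = 9 - 3*1284 = 9 - 3852 = -3843)
Y + R = -3843 + 467936 = 464093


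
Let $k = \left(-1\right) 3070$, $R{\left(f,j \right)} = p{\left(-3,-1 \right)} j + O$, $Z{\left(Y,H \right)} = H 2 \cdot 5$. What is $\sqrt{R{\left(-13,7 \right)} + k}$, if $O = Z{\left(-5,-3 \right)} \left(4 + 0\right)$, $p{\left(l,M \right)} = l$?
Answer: $13 i \sqrt{19} \approx 56.666 i$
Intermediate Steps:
$Z{\left(Y,H \right)} = 10 H$ ($Z{\left(Y,H \right)} = 2 H 5 = 10 H$)
$O = -120$ ($O = 10 \left(-3\right) \left(4 + 0\right) = \left(-30\right) 4 = -120$)
$R{\left(f,j \right)} = -120 - 3 j$ ($R{\left(f,j \right)} = - 3 j - 120 = -120 - 3 j$)
$k = -3070$
$\sqrt{R{\left(-13,7 \right)} + k} = \sqrt{\left(-120 - 21\right) - 3070} = \sqrt{-141 - 3070} = \sqrt{-3211} = 13 i \sqrt{19}$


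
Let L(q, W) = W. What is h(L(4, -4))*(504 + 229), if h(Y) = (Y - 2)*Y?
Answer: 17592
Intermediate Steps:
h(Y) = Y*(-2 + Y) (h(Y) = (-2 + Y)*Y = Y*(-2 + Y))
h(L(4, -4))*(504 + 229) = (-4*(-2 - 4))*(504 + 229) = -4*(-6)*733 = 24*733 = 17592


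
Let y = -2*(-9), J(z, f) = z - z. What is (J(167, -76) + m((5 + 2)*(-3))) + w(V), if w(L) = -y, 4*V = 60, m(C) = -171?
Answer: -189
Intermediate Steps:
J(z, f) = 0
V = 15 (V = (1/4)*60 = 15)
y = 18
w(L) = -18 (w(L) = -1*18 = -18)
(J(167, -76) + m((5 + 2)*(-3))) + w(V) = (0 - 171) - 18 = -171 - 18 = -189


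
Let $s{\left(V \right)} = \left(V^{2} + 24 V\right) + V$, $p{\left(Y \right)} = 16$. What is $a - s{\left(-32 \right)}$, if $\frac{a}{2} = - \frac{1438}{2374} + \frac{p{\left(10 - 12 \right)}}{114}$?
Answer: $- \frac{15218590}{67659} \approx -224.93$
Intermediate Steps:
$s{\left(V \right)} = V^{2} + 25 V$
$a = - \frac{62974}{67659}$ ($a = 2 \left(- \frac{1438}{2374} + \frac{16}{114}\right) = 2 \left(\left(-1438\right) \frac{1}{2374} + 16 \cdot \frac{1}{114}\right) = 2 \left(- \frac{719}{1187} + \frac{8}{57}\right) = 2 \left(- \frac{31487}{67659}\right) = - \frac{62974}{67659} \approx -0.93076$)
$a - s{\left(-32 \right)} = - \frac{62974}{67659} - - 32 \left(25 - 32\right) = - \frac{62974}{67659} - \left(-32\right) \left(-7\right) = - \frac{62974}{67659} - 224 = - \frac{15218590}{67659}$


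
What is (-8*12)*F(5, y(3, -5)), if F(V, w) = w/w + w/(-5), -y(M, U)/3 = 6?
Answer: -2208/5 ≈ -441.60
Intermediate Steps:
y(M, U) = -18 (y(M, U) = -3*6 = -18)
F(V, w) = 1 - w/5 (F(V, w) = 1 + w*(-⅕) = 1 - w/5)
(-8*12)*F(5, y(3, -5)) = (-8*12)*(1 - ⅕*(-18)) = -96*(1 + 18/5) = -96*23/5 = -2208/5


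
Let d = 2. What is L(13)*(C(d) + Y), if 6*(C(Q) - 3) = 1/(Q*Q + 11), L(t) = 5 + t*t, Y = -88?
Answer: -221821/15 ≈ -14788.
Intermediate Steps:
L(t) = 5 + t²
C(Q) = 3 + 1/(6*(11 + Q²)) (C(Q) = 3 + 1/(6*(Q*Q + 11)) = 3 + 1/(6*(Q² + 11)) = 3 + 1/(6*(11 + Q²)))
L(13)*(C(d) + Y) = (5 + 13²)*((199 + 18*2²)/(6*(11 + 2²)) - 88) = (5 + 169)*((199 + 18*4)/(6*(11 + 4)) - 88) = 174*((⅙)*(199 + 72)/15 - 88) = 174*((⅙)*(1/15)*271 - 88) = 174*(271/90 - 88) = 174*(-7649/90) = -221821/15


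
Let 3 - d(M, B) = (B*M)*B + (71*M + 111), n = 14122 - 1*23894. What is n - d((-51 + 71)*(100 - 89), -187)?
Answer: 7699136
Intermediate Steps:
n = -9772 (n = 14122 - 23894 = -9772)
d(M, B) = -108 - 71*M - M*B**2 (d(M, B) = 3 - ((B*M)*B + (71*M + 111)) = 3 - (M*B**2 + (111 + 71*M)) = 3 - (111 + 71*M + M*B**2) = 3 + (-111 - 71*M - M*B**2) = -108 - 71*M - M*B**2)
n - d((-51 + 71)*(100 - 89), -187) = -9772 - (-108 - 71*(-51 + 71)*(100 - 89) - 1*(-51 + 71)*(100 - 89)*(-187)**2) = -9772 - (-108 - 1420*11 - 1*20*11*34969) = -9772 - (-108 - 71*220 - 1*220*34969) = -9772 - (-108 - 15620 - 7693180) = -9772 - 1*(-7708908) = -9772 + 7708908 = 7699136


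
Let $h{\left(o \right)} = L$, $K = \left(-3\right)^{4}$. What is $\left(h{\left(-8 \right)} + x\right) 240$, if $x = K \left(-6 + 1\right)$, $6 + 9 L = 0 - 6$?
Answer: $-97520$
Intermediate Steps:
$K = 81$
$L = - \frac{4}{3}$ ($L = - \frac{2}{3} + \frac{0 - 6}{9} = - \frac{2}{3} + \frac{1}{9} \left(-6\right) = - \frac{2}{3} - \frac{2}{3} = - \frac{4}{3} \approx -1.3333$)
$h{\left(o \right)} = - \frac{4}{3}$
$x = -405$ ($x = 81 \left(-6 + 1\right) = 81 \left(-5\right) = -405$)
$\left(h{\left(-8 \right)} + x\right) 240 = \left(- \frac{4}{3} - 405\right) 240 = \left(- \frac{1219}{3}\right) 240 = -97520$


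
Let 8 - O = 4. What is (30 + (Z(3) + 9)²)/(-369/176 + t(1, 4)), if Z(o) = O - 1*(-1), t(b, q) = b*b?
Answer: -39776/193 ≈ -206.09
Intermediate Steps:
O = 4 (O = 8 - 1*4 = 8 - 4 = 4)
t(b, q) = b²
Z(o) = 5 (Z(o) = 4 - 1*(-1) = 4 + 1 = 5)
(30 + (Z(3) + 9)²)/(-369/176 + t(1, 4)) = (30 + (5 + 9)²)/(-369/176 + 1²) = (30 + 14²)/(-369*1/176 + 1) = (30 + 196)/(-369/176 + 1) = 226/(-193/176) = 226*(-176/193) = -39776/193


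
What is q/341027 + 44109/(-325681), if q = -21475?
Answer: -22036359418/111066014387 ≈ -0.19841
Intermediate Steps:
q/341027 + 44109/(-325681) = -21475/341027 + 44109/(-325681) = -21475*1/341027 + 44109*(-1/325681) = -21475/341027 - 44109/325681 = -22036359418/111066014387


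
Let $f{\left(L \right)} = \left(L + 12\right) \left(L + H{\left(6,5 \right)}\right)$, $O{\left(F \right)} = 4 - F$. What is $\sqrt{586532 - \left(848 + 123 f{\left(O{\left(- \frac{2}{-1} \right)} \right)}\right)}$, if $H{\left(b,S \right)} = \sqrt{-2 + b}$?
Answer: $2 \sqrt{144699} \approx 760.79$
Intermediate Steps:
$f{\left(L \right)} = \left(2 + L\right) \left(12 + L\right)$ ($f{\left(L \right)} = \left(L + 12\right) \left(L + \sqrt{-2 + 6}\right) = \left(12 + L\right) \left(L + \sqrt{4}\right) = \left(12 + L\right) \left(L + 2\right) = \left(12 + L\right) \left(2 + L\right) = \left(2 + L\right) \left(12 + L\right)$)
$\sqrt{586532 - \left(848 + 123 f{\left(O{\left(- \frac{2}{-1} \right)} \right)}\right)} = \sqrt{586532 - \left(848 + 123 \left(24 + \left(4 - - \frac{2}{-1}\right)^{2} + 14 \left(4 - - \frac{2}{-1}\right)\right)\right)} = \sqrt{586532 - \left(848 + 123 \left(24 + \left(4 - \left(-2\right) \left(-1\right)\right)^{2} + 14 \left(4 - \left(-2\right) \left(-1\right)\right)\right)\right)} = \sqrt{586532 - \left(848 + 123 \left(24 + \left(4 - 2\right)^{2} + 14 \left(4 - 2\right)\right)\right)} = \sqrt{586532 - \left(848 + 123 \left(24 + 2^{2} + 14 \cdot 2\right)\right)} = \sqrt{586532 - \left(848 + 123 \left(24 + 4 + 28\right)\right)} = \sqrt{586532 - 7736} = \sqrt{578796} = 2 \sqrt{144699}$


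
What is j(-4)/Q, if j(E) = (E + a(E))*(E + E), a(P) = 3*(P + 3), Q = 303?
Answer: 56/303 ≈ 0.18482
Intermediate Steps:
a(P) = 9 + 3*P (a(P) = 3*(3 + P) = 9 + 3*P)
j(E) = 2*E*(9 + 4*E) (j(E) = (E + (9 + 3*E))*(E + E) = (9 + 4*E)*(2*E) = 2*E*(9 + 4*E))
j(-4)/Q = (2*(-4)*(9 + 4*(-4)))/303 = (2*(-4)*(9 - 16))/303 = (2*(-4)*(-7))/303 = (1/303)*56 = 56/303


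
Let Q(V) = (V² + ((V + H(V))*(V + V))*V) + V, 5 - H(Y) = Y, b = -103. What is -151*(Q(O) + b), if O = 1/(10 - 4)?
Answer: 557341/36 ≈ 15482.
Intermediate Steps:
O = ⅙ (O = 1/6 = ⅙ ≈ 0.16667)
H(Y) = 5 - Y
Q(V) = V + 11*V² (Q(V) = (V² + ((V + (5 - V))*(V + V))*V) + V = (V² + (5*(2*V))*V) + V = (V² + (10*V)*V) + V = (V² + 10*V²) + V = 11*V² + V = V + 11*V²)
-151*(Q(O) + b) = -151*((1 + 11*(⅙))/6 - 103) = -151*((1 + 11/6)/6 - 103) = -151*((⅙)*(17/6) - 103) = -151*(17/36 - 103) = -151*(-3691/36) = 557341/36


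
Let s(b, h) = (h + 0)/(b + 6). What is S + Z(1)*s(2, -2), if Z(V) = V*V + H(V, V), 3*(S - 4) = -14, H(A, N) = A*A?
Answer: -7/6 ≈ -1.1667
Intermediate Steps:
H(A, N) = A²
S = -⅔ (S = 4 + (⅓)*(-14) = 4 - 14/3 = -⅔ ≈ -0.66667)
s(b, h) = h/(6 + b)
Z(V) = 2*V² (Z(V) = V*V + V² = V² + V² = 2*V²)
S + Z(1)*s(2, -2) = -⅔ + (2*1²)*(-2/(6 + 2)) = -⅔ + (2*1)*(-2/8) = -⅔ + 2*(-2*⅛) = -⅔ + 2*(-¼) = -⅔ - ½ = -7/6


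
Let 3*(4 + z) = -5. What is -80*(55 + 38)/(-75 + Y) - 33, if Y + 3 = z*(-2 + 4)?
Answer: 3369/67 ≈ 50.284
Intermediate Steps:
z = -17/3 (z = -4 + (⅓)*(-5) = -4 - 5/3 = -17/3 ≈ -5.6667)
Y = -43/3 (Y = -3 - 17*(-2 + 4)/3 = -3 - 17/3*2 = -3 - 34/3 = -43/3 ≈ -14.333)
-80*(55 + 38)/(-75 + Y) - 33 = -80*(55 + 38)/(-75 - 43/3) - 33 = -7440/(-268/3) - 33 = -7440*(-3)/268 - 33 = -80*(-279/268) - 33 = 5580/67 - 33 = 3369/67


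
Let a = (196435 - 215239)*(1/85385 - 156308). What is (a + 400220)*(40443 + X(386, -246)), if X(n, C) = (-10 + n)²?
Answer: 45636405272757048904/85385 ≈ 5.3448e+14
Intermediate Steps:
a = 250964926719516/85385 (a = -18804*(1/85385 - 156308) = -18804*(-13346358579/85385) = 250964926719516/85385 ≈ 2.9392e+9)
(a + 400220)*(40443 + X(386, -246)) = (250964926719516/85385 + 400220)*(40443 + (-10 + 386)²) = 250999099504216*(40443 + 376²)/85385 = 250999099504216*(40443 + 141376)/85385 = (250999099504216/85385)*181819 = 45636405272757048904/85385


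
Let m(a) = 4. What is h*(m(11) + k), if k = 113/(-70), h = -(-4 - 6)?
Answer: 167/7 ≈ 23.857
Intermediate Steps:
h = 10 (h = -1*(-10) = 10)
k = -113/70 (k = 113*(-1/70) = -113/70 ≈ -1.6143)
h*(m(11) + k) = 10*(4 - 113/70) = 10*(167/70) = 167/7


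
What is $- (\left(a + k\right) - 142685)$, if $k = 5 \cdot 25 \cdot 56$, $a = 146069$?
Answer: $-10384$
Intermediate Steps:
$k = 7000$ ($k = 125 \cdot 56 = 7000$)
$- (\left(a + k\right) - 142685) = - (\left(146069 + 7000\right) - 142685) = - (153069 - 142685) = \left(-1\right) 10384 = -10384$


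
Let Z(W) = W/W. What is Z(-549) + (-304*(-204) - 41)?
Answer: 61976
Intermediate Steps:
Z(W) = 1
Z(-549) + (-304*(-204) - 41) = 1 + (-304*(-204) - 41) = 1 + (62016 - 41) = 1 + 61975 = 61976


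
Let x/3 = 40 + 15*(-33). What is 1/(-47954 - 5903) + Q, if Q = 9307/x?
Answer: -501248464/73514805 ≈ -6.8183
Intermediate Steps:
x = -1365 (x = 3*(40 + 15*(-33)) = 3*(40 - 495) = 3*(-455) = -1365)
Q = -9307/1365 (Q = 9307/(-1365) = 9307*(-1/1365) = -9307/1365 ≈ -6.8183)
1/(-47954 - 5903) + Q = 1/(-47954 - 5903) - 9307/1365 = 1/(-53857) - 9307/1365 = -1/53857 - 9307/1365 = -501248464/73514805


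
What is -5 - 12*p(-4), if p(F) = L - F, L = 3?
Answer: -89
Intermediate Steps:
p(F) = 3 - F
-5 - 12*p(-4) = -5 - 12*(3 - 1*(-4)) = -5 - 12*(3 + 4) = -5 - 12*7 = -5 - 84 = -89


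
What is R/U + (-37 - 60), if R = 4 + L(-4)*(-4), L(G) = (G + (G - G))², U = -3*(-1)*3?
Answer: -311/3 ≈ -103.67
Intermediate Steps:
U = 9 (U = 3*3 = 9)
L(G) = G² (L(G) = (G + 0)² = G²)
R = -60 (R = 4 + (-4)²*(-4) = 4 + 16*(-4) = 4 - 64 = -60)
R/U + (-37 - 60) = -60/9 + (-37 - 60) = -60*⅑ - 97 = -20/3 - 97 = -311/3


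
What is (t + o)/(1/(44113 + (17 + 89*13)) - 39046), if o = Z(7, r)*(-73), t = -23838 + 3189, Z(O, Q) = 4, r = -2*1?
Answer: 948355067/1768276201 ≈ 0.53632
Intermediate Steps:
r = -2
t = -20649
o = -292 (o = 4*(-73) = -292)
(t + o)/(1/(44113 + (17 + 89*13)) - 39046) = (-20649 - 292)/(1/(44113 + (17 + 89*13)) - 39046) = -20941/(1/(44113 + (17 + 1157)) - 39046) = -20941/(1/(44113 + 1174) - 39046) = -20941/(1/45287 - 39046) = -20941/(-1768276201/45287) = -20941*(-45287/1768276201) = 948355067/1768276201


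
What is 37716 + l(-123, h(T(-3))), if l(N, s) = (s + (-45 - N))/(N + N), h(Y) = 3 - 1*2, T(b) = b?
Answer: 9278057/246 ≈ 37716.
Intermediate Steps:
h(Y) = 1 (h(Y) = 3 - 2 = 1)
l(N, s) = (-45 + s - N)/(2*N) (l(N, s) = (-45 + s - N)/((2*N)) = (-45 + s - N)*(1/(2*N)) = (-45 + s - N)/(2*N))
37716 + l(-123, h(T(-3))) = 37716 + (1/2)*(-45 + 1 - 1*(-123))/(-123) = 37716 + (1/2)*(-1/123)*(-45 + 1 + 123) = 37716 + (1/2)*(-1/123)*79 = 37716 - 79/246 = 9278057/246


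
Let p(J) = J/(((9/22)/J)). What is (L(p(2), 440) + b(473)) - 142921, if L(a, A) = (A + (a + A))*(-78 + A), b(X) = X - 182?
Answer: 1615226/9 ≈ 1.7947e+5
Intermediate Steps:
p(J) = 22*J²/9 (p(J) = J/(((9*(1/22))/J)) = J/((9/(22*J))) = J*(22*J/9) = 22*J²/9)
b(X) = -182 + X
L(a, A) = (-78 + A)*(a + 2*A) (L(a, A) = (A + (A + a))*(-78 + A) = (a + 2*A)*(-78 + A) = (-78 + A)*(a + 2*A))
(L(p(2), 440) + b(473)) - 142921 = ((-156*440 - 572*2²/3 + 2*440² + 440*((22/9)*2²)) + (-182 + 473)) - 142921 = ((-68640 - 572*4/3 + 2*193600 + 440*((22/9)*4)) + 291) - 142921 = ((-68640 - 78*88/9 + 387200 + 440*(88/9)) + 291) - 142921 = ((-68640 - 2288/3 + 387200 + 38720/9) + 291) - 142921 = (2898896/9 + 291) - 142921 = 2901515/9 - 142921 = 1615226/9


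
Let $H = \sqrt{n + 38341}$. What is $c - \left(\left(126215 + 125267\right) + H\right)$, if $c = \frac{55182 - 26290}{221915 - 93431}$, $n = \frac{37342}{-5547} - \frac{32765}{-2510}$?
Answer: $- \frac{8077846099}{32121} - \frac{\sqrt{160813273875666}}{64758} \approx -2.5168 \cdot 10^{5}$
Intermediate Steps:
$n = \frac{17603807}{2784594}$ ($n = 37342 \left(- \frac{1}{5547}\right) - - \frac{6553}{502} = - \frac{37342}{5547} + \frac{6553}{502} = \frac{17603807}{2784594} \approx 6.3219$)
$c = \frac{7223}{32121}$ ($c = \frac{28892}{128484} = 28892 \cdot \frac{1}{128484} = \frac{7223}{32121} \approx 0.22487$)
$H = \frac{\sqrt{160813273875666}}{64758}$ ($H = \sqrt{\frac{17603807}{2784594} + 38341} = \sqrt{\frac{106781722361}{2784594}} = \frac{\sqrt{160813273875666}}{64758} \approx 195.82$)
$c - \left(\left(126215 + 125267\right) + H\right) = \frac{7223}{32121} - \left(\left(126215 + 125267\right) + \frac{\sqrt{160813273875666}}{64758}\right) = \frac{7223}{32121} - \left(251482 + \frac{\sqrt{160813273875666}}{64758}\right) = - \frac{8077846099}{32121} - \frac{\sqrt{160813273875666}}{64758}$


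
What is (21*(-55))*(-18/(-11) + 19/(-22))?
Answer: -1785/2 ≈ -892.50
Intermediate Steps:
(21*(-55))*(-18/(-11) + 19/(-22)) = -1155*(-18*(-1/11) + 19*(-1/22)) = -1155*(18/11 - 19/22) = -1155*17/22 = -1785/2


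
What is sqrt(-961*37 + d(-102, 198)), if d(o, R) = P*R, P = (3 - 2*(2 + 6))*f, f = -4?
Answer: I*sqrt(25261) ≈ 158.94*I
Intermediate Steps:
P = 52 (P = (3 - 2*(2 + 6))*(-4) = (3 - 2*8)*(-4) = (3 - 16)*(-4) = -13*(-4) = 52)
d(o, R) = 52*R
sqrt(-961*37 + d(-102, 198)) = sqrt(-961*37 + 52*198) = sqrt(-35557 + 10296) = sqrt(-25261) = I*sqrt(25261)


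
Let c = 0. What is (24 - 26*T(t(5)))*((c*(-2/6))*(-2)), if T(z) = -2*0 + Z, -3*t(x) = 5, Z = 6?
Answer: 0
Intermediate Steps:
t(x) = -5/3 (t(x) = -⅓*5 = -5/3)
T(z) = 6 (T(z) = -2*0 + 6 = 0 + 6 = 6)
(24 - 26*T(t(5)))*((c*(-2/6))*(-2)) = (24 - 26*6)*((0*(-2/6))*(-2)) = (24 - 156)*((0*(-2*⅙))*(-2)) = -132*0*(-⅓)*(-2) = -0*(-2) = -132*0 = 0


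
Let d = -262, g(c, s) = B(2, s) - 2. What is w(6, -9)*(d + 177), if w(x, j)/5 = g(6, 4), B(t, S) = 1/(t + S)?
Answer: 4675/6 ≈ 779.17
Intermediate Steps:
B(t, S) = 1/(S + t)
g(c, s) = -2 + 1/(2 + s) (g(c, s) = 1/(s + 2) - 2 = 1/(2 + s) - 2 = -2 + 1/(2 + s))
w(x, j) = -55/6 (w(x, j) = 5*((-3 - 2*4)/(2 + 4)) = 5*((-3 - 8)/6) = 5*((⅙)*(-11)) = 5*(-11/6) = -55/6)
w(6, -9)*(d + 177) = -55*(-262 + 177)/6 = -55/6*(-85) = 4675/6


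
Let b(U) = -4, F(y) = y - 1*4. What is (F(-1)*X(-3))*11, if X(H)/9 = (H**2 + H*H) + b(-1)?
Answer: -6930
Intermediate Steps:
F(y) = -4 + y (F(y) = y - 4 = -4 + y)
X(H) = -36 + 18*H**2 (X(H) = 9*((H**2 + H*H) - 4) = 9*((H**2 + H**2) - 4) = 9*(2*H**2 - 4) = 9*(-4 + 2*H**2) = -36 + 18*H**2)
(F(-1)*X(-3))*11 = ((-4 - 1)*(-36 + 18*(-3)**2))*11 = -5*(-36 + 18*9)*11 = -5*(-36 + 162)*11 = -5*126*11 = -630*11 = -6930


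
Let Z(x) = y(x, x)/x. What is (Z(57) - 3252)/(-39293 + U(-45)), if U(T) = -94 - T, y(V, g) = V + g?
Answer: 1625/19671 ≈ 0.082609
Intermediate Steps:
Z(x) = 2 (Z(x) = (x + x)/x = (2*x)/x = 2)
(Z(57) - 3252)/(-39293 + U(-45)) = (2 - 3252)/(-39293 + (-94 - 1*(-45))) = -3250/(-39293 + (-94 + 45)) = -3250/(-39293 - 49) = -3250/(-39342) = -3250*(-1/39342) = 1625/19671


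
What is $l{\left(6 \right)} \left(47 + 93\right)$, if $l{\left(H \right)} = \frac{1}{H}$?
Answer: $\frac{70}{3} \approx 23.333$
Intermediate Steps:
$l{\left(6 \right)} \left(47 + 93\right) = \frac{47 + 93}{6} = \frac{1}{6} \cdot 140 = \frac{70}{3}$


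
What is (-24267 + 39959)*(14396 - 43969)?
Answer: -464059516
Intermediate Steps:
(-24267 + 39959)*(14396 - 43969) = 15692*(-29573) = -464059516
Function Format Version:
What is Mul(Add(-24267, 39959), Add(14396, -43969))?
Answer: -464059516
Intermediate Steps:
Mul(Add(-24267, 39959), Add(14396, -43969)) = Mul(15692, -29573) = -464059516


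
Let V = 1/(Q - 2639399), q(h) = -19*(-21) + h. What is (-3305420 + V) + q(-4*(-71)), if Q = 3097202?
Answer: -1512918512810/457803 ≈ -3.3047e+6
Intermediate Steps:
q(h) = 399 + h
V = 1/457803 (V = 1/(3097202 - 2639399) = 1/457803 ≈ 2.1843e-6)
(-3305420 + V) + q(-4*(-71)) = (-3305420 + 1/457803) + (399 - 4*(-71)) = -1513231192259/457803 + (399 + 284) = -1513231192259/457803 + 683 = -1512918512810/457803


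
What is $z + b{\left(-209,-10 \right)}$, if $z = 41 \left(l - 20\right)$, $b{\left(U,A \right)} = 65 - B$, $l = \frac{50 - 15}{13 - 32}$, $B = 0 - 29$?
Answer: $- \frac{15229}{19} \approx -801.53$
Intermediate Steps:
$B = -29$ ($B = 0 - 29 = -29$)
$l = - \frac{35}{19}$ ($l = \frac{50 - 15}{-19} = \left(50 - 15\right) \left(- \frac{1}{19}\right) = 35 \left(- \frac{1}{19}\right) = - \frac{35}{19} \approx -1.8421$)
$b{\left(U,A \right)} = 94$ ($b{\left(U,A \right)} = 65 - -29 = 65 + 29 = 94$)
$z = - \frac{17015}{19}$ ($z = 41 \left(- \frac{35}{19} - 20\right) = 41 \left(- \frac{415}{19}\right) = - \frac{17015}{19} \approx -895.53$)
$z + b{\left(-209,-10 \right)} = - \frac{17015}{19} + 94 = - \frac{15229}{19}$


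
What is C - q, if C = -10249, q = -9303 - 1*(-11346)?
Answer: -12292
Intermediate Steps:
q = 2043 (q = -9303 + 11346 = 2043)
C - q = -10249 - 1*2043 = -10249 - 2043 = -12292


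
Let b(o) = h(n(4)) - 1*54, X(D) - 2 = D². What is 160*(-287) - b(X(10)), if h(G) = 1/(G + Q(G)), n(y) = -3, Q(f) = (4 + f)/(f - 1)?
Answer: -596254/13 ≈ -45866.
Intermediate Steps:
Q(f) = (4 + f)/(-1 + f)
h(G) = 1/(G + (4 + G)/(-1 + G))
X(D) = 2 + D²
b(o) = -706/13 (b(o) = (-1 - 3)/(4 + (-3)²) - 1*54 = -4/(4 + 9) - 54 = -4/13 - 54 = -706/13)
160*(-287) - b(X(10)) = 160*(-287) - 1*(-706/13) = -45920 + 706/13 = -596254/13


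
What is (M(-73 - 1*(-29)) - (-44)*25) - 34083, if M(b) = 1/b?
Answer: -1451253/44 ≈ -32983.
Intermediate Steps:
(M(-73 - 1*(-29)) - (-44)*25) - 34083 = (1/(-73 - 1*(-29)) - (-44)*25) - 34083 = (1/(-73 + 29) - 1*(-1100)) - 34083 = (1/(-44) + 1100) - 34083 = (-1/44 + 1100) - 34083 = 48399/44 - 34083 = -1451253/44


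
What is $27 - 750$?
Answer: $-723$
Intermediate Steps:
$27 - 750 = -723$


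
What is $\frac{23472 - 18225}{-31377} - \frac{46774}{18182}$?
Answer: $- \frac{260504792}{95082769} \approx -2.7398$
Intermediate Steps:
$\frac{23472 - 18225}{-31377} - \frac{46774}{18182} = \left(23472 - 18225\right) \left(- \frac{1}{31377}\right) - \frac{23387}{9091} = 5247 \left(- \frac{1}{31377}\right) - \frac{23387}{9091} = - \frac{1749}{10459} - \frac{23387}{9091} = - \frac{260504792}{95082769}$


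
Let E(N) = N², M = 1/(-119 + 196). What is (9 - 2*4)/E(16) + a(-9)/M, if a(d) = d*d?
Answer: 1596673/256 ≈ 6237.0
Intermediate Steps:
a(d) = d²
M = 1/77 ≈ 0.012987
(9 - 2*4)/E(16) + a(-9)/M = (9 - 2*4)/(16²) + (-9)²/(1/77) = (9 - 8)/256 + 81*77 = 1*(1/256) + 6237 = 1/256 + 6237 = 1596673/256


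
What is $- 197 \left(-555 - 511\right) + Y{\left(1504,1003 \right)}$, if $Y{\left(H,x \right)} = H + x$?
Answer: $212509$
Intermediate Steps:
$- 197 \left(-555 - 511\right) + Y{\left(1504,1003 \right)} = - 197 \left(-555 - 511\right) + \left(1504 + 1003\right) = \left(-197\right) \left(-1066\right) + 2507 = 210002 + 2507 = 212509$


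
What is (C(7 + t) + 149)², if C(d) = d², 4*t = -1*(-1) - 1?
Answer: 39204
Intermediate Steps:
t = 0 (t = (-1*(-1) - 1)/4 = (1 - 1)/4 = (¼)*0 = 0)
(C(7 + t) + 149)² = ((7 + 0)² + 149)² = (7² + 149)² = (49 + 149)² = 198² = 39204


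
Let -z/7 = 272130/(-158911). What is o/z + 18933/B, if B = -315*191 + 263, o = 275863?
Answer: 93783134097502/4075282815 ≈ 23013.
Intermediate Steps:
z = 1904910/158911 (z = -1904910/(-158911) = -1904910*(-1)/158911 = -7*(-272130/158911) = 1904910/158911 ≈ 11.987)
B = -59902 (B = -60165 + 263 = -59902)
o/z + 18933/B = 275863/(1904910/158911) + 18933/(-59902) = 275863*(158911/1904910) + 18933*(-1/59902) = 6262523599/272130 - 18933/59902 = 93783134097502/4075282815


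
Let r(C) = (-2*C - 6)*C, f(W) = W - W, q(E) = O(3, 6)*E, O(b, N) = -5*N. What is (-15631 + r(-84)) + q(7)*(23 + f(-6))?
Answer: -34069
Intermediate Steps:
q(E) = -30*E (q(E) = (-5*6)*E = -30*E)
f(W) = 0
r(C) = C*(-6 - 2*C) (r(C) = (-6 - 2*C)*C = C*(-6 - 2*C))
(-15631 + r(-84)) + q(7)*(23 + f(-6)) = (-15631 - 2*(-84)*(3 - 84)) + (-30*7)*(23 + 0) = (-15631 - 2*(-84)*(-81)) - 210*23 = (-15631 - 13608) - 4830 = -29239 - 4830 = -34069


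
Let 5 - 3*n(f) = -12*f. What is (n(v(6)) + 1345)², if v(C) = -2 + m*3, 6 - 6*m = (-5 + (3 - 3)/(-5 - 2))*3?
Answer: 17156164/9 ≈ 1.9062e+6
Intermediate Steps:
m = 7/2 (m = 1 - (-5 + (3 - 3)/(-5 - 2))*3/6 = 1 - (-5 + 0/(-7))*3/6 = 1 - (-5 + 0*(-⅐))*3/6 = 1 - (-5 + 0)*3/6 = 1 - (-5)*3/6 = 1 - ⅙*(-15) = 1 + 5/2 = 7/2 ≈ 3.5000)
v(C) = 17/2 (v(C) = -2 + (7/2)*3 = -2 + 21/2 = 17/2)
n(f) = 5/3 + 4*f (n(f) = 5/3 - (-4)*f = 5/3 + 4*f)
(n(v(6)) + 1345)² = ((5/3 + 4*(17/2)) + 1345)² = ((5/3 + 34) + 1345)² = (107/3 + 1345)² = (4142/3)² = 17156164/9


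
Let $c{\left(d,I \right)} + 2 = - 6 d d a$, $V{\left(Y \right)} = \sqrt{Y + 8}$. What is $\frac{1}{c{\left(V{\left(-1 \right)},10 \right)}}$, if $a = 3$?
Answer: $- \frac{1}{128} \approx -0.0078125$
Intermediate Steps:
$V{\left(Y \right)} = \sqrt{8 + Y}$
$c{\left(d,I \right)} = -2 - 18 d^{2}$ ($c{\left(d,I \right)} = -2 + - 6 d d 3 = -2 + - 6 d^{2} \cdot 3 = -2 - 18 d^{2}$)
$\frac{1}{c{\left(V{\left(-1 \right)},10 \right)}} = \frac{1}{-2 - 18 \left(\sqrt{8 - 1}\right)^{2}} = \frac{1}{-2 - 18 \left(\sqrt{7}\right)^{2}} = \frac{1}{-2 - 126} = \frac{1}{-128} = - \frac{1}{128}$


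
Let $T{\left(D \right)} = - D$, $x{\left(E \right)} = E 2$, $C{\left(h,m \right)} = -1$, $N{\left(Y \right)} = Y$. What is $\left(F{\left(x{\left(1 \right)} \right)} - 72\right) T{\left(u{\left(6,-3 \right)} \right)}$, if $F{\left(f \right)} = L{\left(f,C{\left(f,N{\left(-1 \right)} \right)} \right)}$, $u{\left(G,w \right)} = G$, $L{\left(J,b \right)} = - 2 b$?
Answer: $420$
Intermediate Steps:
$x{\left(E \right)} = 2 E$
$F{\left(f \right)} = 2$ ($F{\left(f \right)} = \left(-2\right) \left(-1\right) = 2$)
$\left(F{\left(x{\left(1 \right)} \right)} - 72\right) T{\left(u{\left(6,-3 \right)} \right)} = \left(2 - 72\right) \left(\left(-1\right) 6\right) = \left(-70\right) \left(-6\right) = 420$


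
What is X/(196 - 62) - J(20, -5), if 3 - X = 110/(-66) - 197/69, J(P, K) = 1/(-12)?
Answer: 2579/18492 ≈ 0.13947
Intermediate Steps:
J(P, K) = -1/12
X = 173/23 (X = 3 - (110/(-66) - 197/69) = 3 - (110*(-1/66) - 197*1/69) = 3 - (-5/3 - 197/69) = 3 - 1*(-104/23) = 3 + 104/23 = 173/23 ≈ 7.5217)
X/(196 - 62) - J(20, -5) = 173/(23*(196 - 62)) - 1*(-1/12) = (173/23)/134 + 1/12 = (173/23)*(1/134) + 1/12 = 173/3082 + 1/12 = 2579/18492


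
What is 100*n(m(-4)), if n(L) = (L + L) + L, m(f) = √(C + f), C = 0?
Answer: 600*I ≈ 600.0*I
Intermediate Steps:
m(f) = √f (m(f) = √(0 + f) = √f)
n(L) = 3*L (n(L) = 2*L + L = 3*L)
100*n(m(-4)) = 100*(3*√(-4)) = 100*(3*(2*I)) = 100*(6*I) = 600*I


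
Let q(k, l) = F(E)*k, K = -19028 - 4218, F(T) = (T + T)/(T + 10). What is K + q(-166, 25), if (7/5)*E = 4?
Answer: -209878/9 ≈ -23320.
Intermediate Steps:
E = 20/7 (E = (5/7)*4 = 20/7 ≈ 2.8571)
F(T) = 2*T/(10 + T) (F(T) = (2*T)/(10 + T) = 2*T/(10 + T))
K = -23246
q(k, l) = 4*k/9 (q(k, l) = (2*(20/7)/(10 + 20/7))*k = (2*(20/7)/(90/7))*k = (2*(20/7)*(7/90))*k = 4*k/9)
K + q(-166, 25) = -23246 + (4/9)*(-166) = -23246 - 664/9 = -209878/9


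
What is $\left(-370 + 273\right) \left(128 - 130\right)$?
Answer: $194$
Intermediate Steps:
$\left(-370 + 273\right) \left(128 - 130\right) = \left(-97\right) \left(-2\right) = 194$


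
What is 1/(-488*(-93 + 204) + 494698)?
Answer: 1/440530 ≈ 2.2700e-6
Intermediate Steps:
1/(-488*(-93 + 204) + 494698) = 1/(-488*111 + 494698) = 1/(-54168 + 494698) = 1/440530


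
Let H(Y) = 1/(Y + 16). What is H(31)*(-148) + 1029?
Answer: 48215/47 ≈ 1025.9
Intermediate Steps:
H(Y) = 1/(16 + Y)
H(31)*(-148) + 1029 = -148/(16 + 31) + 1029 = -148/47 + 1029 = 48215/47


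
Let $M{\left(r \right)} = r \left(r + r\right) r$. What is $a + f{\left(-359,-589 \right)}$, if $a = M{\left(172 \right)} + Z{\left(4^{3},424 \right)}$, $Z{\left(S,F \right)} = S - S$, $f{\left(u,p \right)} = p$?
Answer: $10176307$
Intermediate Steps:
$M{\left(r \right)} = 2 r^{3}$ ($M{\left(r \right)} = r 2 r r = 2 r^{2} r = 2 r^{3}$)
$Z{\left(S,F \right)} = 0$
$a = 10176896$ ($a = 2 \cdot 172^{3} + 0 = 2 \cdot 5088448 + 0 = 10176896 + 0 = 10176896$)
$a + f{\left(-359,-589 \right)} = 10176896 - 589 = 10176307$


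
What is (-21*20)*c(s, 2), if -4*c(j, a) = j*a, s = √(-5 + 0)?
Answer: 210*I*√5 ≈ 469.57*I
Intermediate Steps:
s = I*√5 (s = √(-5) = I*√5 ≈ 2.2361*I)
c(j, a) = -a*j/4 (c(j, a) = -j*a/4 = -a*j/4)
(-21*20)*c(s, 2) = (-21*20)*(-¼*2*I*√5) = -(-210)*I*√5 = 210*I*√5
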